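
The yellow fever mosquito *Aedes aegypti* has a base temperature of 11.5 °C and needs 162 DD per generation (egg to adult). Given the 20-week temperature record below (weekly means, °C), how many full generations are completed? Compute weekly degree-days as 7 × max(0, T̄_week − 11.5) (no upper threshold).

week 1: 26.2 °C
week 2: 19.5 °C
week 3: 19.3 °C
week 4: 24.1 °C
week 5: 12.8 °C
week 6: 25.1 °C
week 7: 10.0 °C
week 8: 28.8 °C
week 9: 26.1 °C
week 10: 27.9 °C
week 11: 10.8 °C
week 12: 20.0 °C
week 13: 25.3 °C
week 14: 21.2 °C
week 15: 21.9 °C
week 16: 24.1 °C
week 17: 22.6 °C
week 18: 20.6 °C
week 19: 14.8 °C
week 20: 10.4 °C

Weekly DD (7 × max(0, T̄ − 11.5)): 102.9, 56.0, 54.6, 88.2, 9.1, 95.2, 0.0, 121.1, 102.2, 114.8, 0.0, 59.5, 96.6, 67.9, 72.8, 88.2, 77.7, 63.7, 23.1, 0.0.
Season total = 1293.6 DD.
Complete generations = ⌊1293.6 / 162⌋ = 7.

7 generations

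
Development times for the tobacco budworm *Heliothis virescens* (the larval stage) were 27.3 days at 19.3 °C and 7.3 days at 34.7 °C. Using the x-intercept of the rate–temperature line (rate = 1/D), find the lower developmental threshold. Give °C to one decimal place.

Equal thermal constants: D₁(T₁ − T_b) = D₂(T₂ − T_b).
27.3·(19.3 − T_b) = 7.3·(34.7 − T_b)
T_b = (27.3·19.3 − 7.3·34.7) / (27.3 − 7.3) = 273.58 / 20.0 = 13.679 °C ≈ 13.7 °C.

13.7 °C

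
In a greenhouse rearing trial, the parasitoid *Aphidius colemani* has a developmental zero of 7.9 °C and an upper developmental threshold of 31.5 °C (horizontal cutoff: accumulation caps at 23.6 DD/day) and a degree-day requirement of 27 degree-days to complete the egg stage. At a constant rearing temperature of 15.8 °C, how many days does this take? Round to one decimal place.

3.4 days

Daily accumulation = 15.8 − 7.9 = 7.9 DD/day.
Duration = 27 / 7.9 = 3.418 ≈ 3.4 days.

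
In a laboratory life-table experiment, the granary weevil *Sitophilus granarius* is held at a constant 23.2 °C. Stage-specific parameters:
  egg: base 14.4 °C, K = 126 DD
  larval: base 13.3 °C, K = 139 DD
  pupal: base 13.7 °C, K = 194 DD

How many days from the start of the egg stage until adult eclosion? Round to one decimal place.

egg: 126 / (23.2 − 14.4) = 126 / 8.8 = 14.318 d.
larval: 139 / (23.2 − 13.3) = 139 / 9.9 = 14.040 d.
pupal: 194 / (23.2 − 13.7) = 194 / 9.5 = 20.421 d.
Sum = 48.780 ≈ 48.8 days.

48.8 days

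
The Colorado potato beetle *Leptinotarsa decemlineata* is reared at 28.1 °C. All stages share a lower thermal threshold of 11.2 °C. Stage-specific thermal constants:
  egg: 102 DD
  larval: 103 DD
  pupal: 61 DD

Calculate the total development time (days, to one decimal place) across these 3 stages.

15.7 days

Daily accumulation at 28.1 °C = 28.1 − 11.2 = 16.9 DD/day.
Total K = 102 + 103 + 61 = 266 DD.
Total duration = 266 / 16.9 = 15.740 ≈ 15.7 days.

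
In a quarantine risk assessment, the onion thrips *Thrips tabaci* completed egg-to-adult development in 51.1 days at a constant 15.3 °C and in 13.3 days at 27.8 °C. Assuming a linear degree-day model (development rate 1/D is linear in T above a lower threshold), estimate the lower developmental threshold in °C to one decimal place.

Equal thermal constants: D₁(T₁ − T_b) = D₂(T₂ − T_b).
51.1·(15.3 − T_b) = 13.3·(27.8 − T_b)
T_b = (51.1·15.3 − 13.3·27.8) / (51.1 − 13.3) = 412.09 / 37.8 = 10.902 °C ≈ 10.9 °C.

10.9 °C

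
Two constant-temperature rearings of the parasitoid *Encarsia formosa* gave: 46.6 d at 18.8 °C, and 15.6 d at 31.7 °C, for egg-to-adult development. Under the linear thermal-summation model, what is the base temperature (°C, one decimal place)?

Under the model K = D·(T − T_b), so D₁·(T₁ − T_b) = D₂·(T₂ − T_b).
46.6·(18.8 − T_b) = 15.6·(31.7 − T_b)
T_b = (46.6·18.8 − 15.6·31.7) / (46.6 − 15.6) = 381.56 / 31.0 = 12.308 °C ≈ 12.3 °C.

12.3 °C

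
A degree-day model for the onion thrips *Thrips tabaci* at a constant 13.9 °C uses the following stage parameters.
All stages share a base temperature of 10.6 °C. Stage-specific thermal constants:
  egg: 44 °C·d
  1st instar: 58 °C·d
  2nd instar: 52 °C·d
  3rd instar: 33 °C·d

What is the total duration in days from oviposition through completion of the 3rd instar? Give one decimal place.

56.7 days

Daily accumulation at 13.9 °C = 13.9 − 10.6 = 3.3 DD/day.
Total K = 44 + 58 + 52 + 33 = 187 DD.
Total duration = 187 / 3.3 = 56.667 ≈ 56.7 days.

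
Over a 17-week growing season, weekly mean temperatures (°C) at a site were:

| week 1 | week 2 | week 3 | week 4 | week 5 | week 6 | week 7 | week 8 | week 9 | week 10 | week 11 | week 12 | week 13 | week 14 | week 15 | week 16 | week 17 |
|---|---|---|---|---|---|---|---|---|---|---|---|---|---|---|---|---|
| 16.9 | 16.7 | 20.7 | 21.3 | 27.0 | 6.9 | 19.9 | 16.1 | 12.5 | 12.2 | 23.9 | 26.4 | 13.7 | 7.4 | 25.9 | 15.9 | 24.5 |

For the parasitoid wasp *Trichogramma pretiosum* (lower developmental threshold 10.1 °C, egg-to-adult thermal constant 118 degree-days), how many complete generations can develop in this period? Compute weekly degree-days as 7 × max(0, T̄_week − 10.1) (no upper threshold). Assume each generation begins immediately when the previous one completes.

8 generations

Weekly DD (7 × max(0, T̄ − 10.1)): 47.6, 46.2, 74.2, 78.4, 118.3, 0.0, 68.6, 42.0, 16.8, 14.7, 96.6, 114.1, 25.2, 0.0, 110.6, 40.6, 100.8.
Season total = 994.7 DD.
Complete generations = ⌊994.7 / 118⌋ = 8.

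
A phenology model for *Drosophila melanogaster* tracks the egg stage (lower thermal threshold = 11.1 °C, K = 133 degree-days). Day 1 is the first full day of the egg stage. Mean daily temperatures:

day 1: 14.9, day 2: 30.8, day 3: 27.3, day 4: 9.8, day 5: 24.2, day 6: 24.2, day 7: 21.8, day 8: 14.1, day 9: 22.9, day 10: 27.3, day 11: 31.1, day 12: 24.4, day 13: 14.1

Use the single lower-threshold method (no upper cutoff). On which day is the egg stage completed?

day 12

Daily DD above 11.1 °C: 3.8, 19.7, 16.2, 0.0, 13.1, 13.1, 10.7, 3.0, 11.8, 16.2, 20.0, 13.3, 3.0.
Cumulative: 3.8, 23.5, 39.7, 39.7, 52.8, 65.9, 76.6, 79.6, 91.4, 107.6, 127.6, 140.9, 143.9.
The total first reaches 133 DD on day 12.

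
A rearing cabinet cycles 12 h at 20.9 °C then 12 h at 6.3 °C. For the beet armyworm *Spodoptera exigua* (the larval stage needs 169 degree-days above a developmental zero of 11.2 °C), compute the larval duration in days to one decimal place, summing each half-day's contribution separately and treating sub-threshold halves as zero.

34.8 days

Day half: max(0, 20.9 − 11.2) × 0.5 = 9.7 × 0.5 = 4.85 DD.
Night half: max(0, 6.3 − 11.2) × 0.5 = 0.0 × 0.5 = 0.00 DD.
Per 24 h: 4.85 DD/day.
Duration = 169 / 4.85 = 34.845 ≈ 34.8 days.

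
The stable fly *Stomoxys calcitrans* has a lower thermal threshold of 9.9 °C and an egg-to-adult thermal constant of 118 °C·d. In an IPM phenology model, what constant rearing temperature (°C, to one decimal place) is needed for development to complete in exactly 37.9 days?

13.0 °C

Required daily accumulation = 118 / 37.9 = 3.113 DD/day.
T = T_base + 3.113 = 9.9 + 3.113 = 13.013 ≈ 13.0 °C.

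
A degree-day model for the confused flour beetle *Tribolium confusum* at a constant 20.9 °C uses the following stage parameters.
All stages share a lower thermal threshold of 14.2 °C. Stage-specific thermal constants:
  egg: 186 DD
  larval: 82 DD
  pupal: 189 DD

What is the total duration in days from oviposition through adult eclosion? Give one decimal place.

Daily accumulation at 20.9 °C = 20.9 − 14.2 = 6.7 DD/day.
Total K = 186 + 82 + 189 = 457 DD.
Total duration = 457 / 6.7 = 68.209 ≈ 68.2 days.

68.2 days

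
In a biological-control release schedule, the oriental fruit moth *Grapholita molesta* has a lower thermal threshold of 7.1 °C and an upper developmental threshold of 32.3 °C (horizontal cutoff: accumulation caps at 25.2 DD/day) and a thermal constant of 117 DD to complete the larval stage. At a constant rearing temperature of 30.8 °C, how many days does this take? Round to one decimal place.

4.9 days

Daily accumulation = 30.8 − 7.1 = 23.7 DD/day.
Duration = 117 / 23.7 = 4.937 ≈ 4.9 days.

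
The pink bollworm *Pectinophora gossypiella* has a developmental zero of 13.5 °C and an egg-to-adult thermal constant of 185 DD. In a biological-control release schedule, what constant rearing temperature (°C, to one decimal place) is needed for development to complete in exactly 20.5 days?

Required daily accumulation = 185 / 20.5 = 9.024 DD/day.
T = T_base + 9.024 = 13.5 + 9.024 = 22.524 ≈ 22.5 °C.

22.5 °C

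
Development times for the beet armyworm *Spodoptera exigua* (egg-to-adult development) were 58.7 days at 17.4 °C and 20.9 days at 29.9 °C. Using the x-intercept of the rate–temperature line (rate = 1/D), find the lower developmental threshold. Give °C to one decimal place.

Linear rate model ⇒ the product D·(T − T_b) is constant across temperatures.
58.7·(17.4 − T_b) = 20.9·(29.9 − T_b)
T_b = (58.7·17.4 − 20.9·29.9) / (58.7 − 20.9) = 396.47 / 37.8 = 10.489 °C ≈ 10.5 °C.

10.5 °C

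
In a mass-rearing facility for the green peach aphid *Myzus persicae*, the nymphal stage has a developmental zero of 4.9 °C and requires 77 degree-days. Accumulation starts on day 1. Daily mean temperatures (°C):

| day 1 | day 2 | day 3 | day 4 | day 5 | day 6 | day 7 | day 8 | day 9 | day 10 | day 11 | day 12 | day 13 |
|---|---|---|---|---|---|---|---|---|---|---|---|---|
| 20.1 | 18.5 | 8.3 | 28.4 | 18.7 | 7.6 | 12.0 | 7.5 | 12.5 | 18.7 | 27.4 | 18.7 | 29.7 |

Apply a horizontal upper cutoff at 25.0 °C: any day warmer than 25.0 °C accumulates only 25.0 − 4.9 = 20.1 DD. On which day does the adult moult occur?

Daily DD above 4.9 °C (capped at 20.1): 15.2, 13.6, 3.4, 20.1, 13.8, 2.7, 7.1, 2.6, 7.6, 13.8, 20.1, 13.8, 20.1.
Cumulative: 15.2, 28.8, 32.2, 52.3, 66.1, 68.8, 75.9, 78.5, 86.1, 99.9, 120.0, 133.8, 153.9.
The total first reaches 77 DD on day 8.

day 8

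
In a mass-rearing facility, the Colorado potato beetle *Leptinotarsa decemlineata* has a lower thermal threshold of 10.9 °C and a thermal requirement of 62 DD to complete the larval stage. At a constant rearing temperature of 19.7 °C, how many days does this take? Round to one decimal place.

7.0 days

Daily accumulation = 19.7 − 10.9 = 8.8 DD/day.
Duration = 62 / 8.8 = 7.045 ≈ 7.0 days.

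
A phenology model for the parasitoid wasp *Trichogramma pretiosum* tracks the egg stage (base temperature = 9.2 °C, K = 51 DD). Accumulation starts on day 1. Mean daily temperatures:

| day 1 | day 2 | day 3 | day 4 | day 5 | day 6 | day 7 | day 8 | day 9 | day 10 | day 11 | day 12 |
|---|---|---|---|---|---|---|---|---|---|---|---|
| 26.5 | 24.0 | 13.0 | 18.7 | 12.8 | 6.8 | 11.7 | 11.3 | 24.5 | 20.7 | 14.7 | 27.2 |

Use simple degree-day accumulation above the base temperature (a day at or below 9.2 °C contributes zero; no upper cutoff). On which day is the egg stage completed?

Daily DD above 9.2 °C: 17.3, 14.8, 3.8, 9.5, 3.6, 0.0, 2.5, 2.1, 15.3, 11.5, 5.5, 18.0.
Cumulative: 17.3, 32.1, 35.9, 45.4, 49.0, 49.0, 51.5, 53.6, 68.9, 80.4, 85.9, 103.9.
The total first reaches 51 DD on day 7.

day 7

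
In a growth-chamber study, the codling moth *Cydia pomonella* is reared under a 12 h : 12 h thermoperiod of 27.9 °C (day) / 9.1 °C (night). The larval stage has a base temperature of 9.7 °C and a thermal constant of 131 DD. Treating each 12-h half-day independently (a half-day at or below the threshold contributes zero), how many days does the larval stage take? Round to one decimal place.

Day half: max(0, 27.9 − 9.7) × 0.5 = 18.2 × 0.5 = 9.10 DD.
Night half: max(0, 9.1 − 9.7) × 0.5 = 0.0 × 0.5 = 0.00 DD.
Per 24 h: 9.10 DD/day.
Duration = 131 / 9.10 = 14.396 ≈ 14.4 days.

14.4 days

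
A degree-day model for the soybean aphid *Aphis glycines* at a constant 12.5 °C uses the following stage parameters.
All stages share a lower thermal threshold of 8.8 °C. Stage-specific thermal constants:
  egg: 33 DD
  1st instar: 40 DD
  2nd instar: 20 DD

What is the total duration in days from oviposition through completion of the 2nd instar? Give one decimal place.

Daily accumulation at 12.5 °C = 12.5 − 8.8 = 3.7 DD/day.
Total K = 33 + 40 + 20 = 93 DD.
Total duration = 93 / 3.7 = 25.135 ≈ 25.1 days.

25.1 days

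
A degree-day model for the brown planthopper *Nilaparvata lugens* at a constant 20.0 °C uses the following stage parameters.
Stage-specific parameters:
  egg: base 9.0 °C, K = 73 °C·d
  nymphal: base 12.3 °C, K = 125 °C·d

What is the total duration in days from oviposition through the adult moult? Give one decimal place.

22.9 days

egg: 73 / (20.0 − 9.0) = 73 / 11.0 = 6.636 d.
nymphal: 125 / (20.0 − 12.3) = 125 / 7.7 = 16.234 d.
Sum = 22.870 ≈ 22.9 days.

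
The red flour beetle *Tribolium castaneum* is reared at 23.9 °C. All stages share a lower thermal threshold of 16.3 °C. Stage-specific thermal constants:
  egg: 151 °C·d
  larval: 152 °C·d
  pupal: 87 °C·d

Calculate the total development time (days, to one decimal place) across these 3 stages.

Daily accumulation at 23.9 °C = 23.9 − 16.3 = 7.6 DD/day.
Total K = 151 + 152 + 87 = 390 DD.
Total duration = 390 / 7.6 = 51.316 ≈ 51.3 days.

51.3 days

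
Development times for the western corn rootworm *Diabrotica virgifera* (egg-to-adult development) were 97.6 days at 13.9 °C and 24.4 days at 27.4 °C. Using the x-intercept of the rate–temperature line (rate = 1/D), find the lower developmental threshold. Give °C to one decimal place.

9.4 °C

Equal thermal constants: D₁(T₁ − T_b) = D₂(T₂ − T_b).
97.6·(13.9 − T_b) = 24.4·(27.4 − T_b)
T_b = (97.6·13.9 − 24.4·27.4) / (97.6 − 24.4) = 688.08 / 73.2 = 9.400 °C ≈ 9.4 °C.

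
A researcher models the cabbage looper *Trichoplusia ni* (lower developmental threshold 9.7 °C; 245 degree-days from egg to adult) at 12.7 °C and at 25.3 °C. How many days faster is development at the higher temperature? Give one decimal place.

66.0 days

At 12.7 °C: 245 / (12.7 − 9.7) = 245 / 3.0 = 81.667 d.
At 25.3 °C: 245 / (25.3 − 9.7) = 245 / 15.6 = 15.705 d.
Difference = |81.667 − 15.705| = 65.962 ≈ 66.0 days.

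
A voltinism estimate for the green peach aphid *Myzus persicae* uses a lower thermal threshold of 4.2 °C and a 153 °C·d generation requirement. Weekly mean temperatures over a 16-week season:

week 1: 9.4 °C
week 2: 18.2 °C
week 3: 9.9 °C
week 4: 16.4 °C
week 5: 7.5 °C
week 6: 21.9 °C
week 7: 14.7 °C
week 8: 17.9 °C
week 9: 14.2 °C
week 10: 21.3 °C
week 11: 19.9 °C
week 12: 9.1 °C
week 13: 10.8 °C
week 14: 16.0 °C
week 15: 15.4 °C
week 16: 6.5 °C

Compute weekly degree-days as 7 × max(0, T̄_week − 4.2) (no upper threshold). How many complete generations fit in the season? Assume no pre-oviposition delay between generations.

7 generations

Weekly DD (7 × max(0, T̄ − 4.2)): 36.4, 98.0, 39.9, 85.4, 23.1, 123.9, 73.5, 95.9, 70.0, 119.7, 109.9, 34.3, 46.2, 82.6, 78.4, 16.1.
Season total = 1133.3 DD.
Complete generations = ⌊1133.3 / 153⌋ = 7.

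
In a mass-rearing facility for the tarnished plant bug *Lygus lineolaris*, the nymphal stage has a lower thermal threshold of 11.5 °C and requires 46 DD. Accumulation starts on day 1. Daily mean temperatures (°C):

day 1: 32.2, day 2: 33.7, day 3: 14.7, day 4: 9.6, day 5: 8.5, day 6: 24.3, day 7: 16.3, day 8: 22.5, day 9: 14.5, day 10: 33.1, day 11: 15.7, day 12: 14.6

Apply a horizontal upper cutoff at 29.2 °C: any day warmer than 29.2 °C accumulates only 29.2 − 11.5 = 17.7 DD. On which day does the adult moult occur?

Daily DD above 11.5 °C (capped at 17.7): 17.7, 17.7, 3.2, 0.0, 0.0, 12.8, 4.8, 11.0, 3.0, 17.7, 4.2, 3.1.
Cumulative: 17.7, 35.4, 38.6, 38.6, 38.6, 51.4, 56.2, 67.2, 70.2, 87.9, 92.1, 95.2.
The total first reaches 46 DD on day 6.

day 6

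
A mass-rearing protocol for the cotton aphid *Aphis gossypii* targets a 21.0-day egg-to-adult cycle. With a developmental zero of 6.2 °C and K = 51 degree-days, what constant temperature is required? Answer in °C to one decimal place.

Required daily accumulation = 51 / 21.0 = 2.429 DD/day.
T = T_base + 2.429 = 6.2 + 2.429 = 8.629 ≈ 8.6 °C.

8.6 °C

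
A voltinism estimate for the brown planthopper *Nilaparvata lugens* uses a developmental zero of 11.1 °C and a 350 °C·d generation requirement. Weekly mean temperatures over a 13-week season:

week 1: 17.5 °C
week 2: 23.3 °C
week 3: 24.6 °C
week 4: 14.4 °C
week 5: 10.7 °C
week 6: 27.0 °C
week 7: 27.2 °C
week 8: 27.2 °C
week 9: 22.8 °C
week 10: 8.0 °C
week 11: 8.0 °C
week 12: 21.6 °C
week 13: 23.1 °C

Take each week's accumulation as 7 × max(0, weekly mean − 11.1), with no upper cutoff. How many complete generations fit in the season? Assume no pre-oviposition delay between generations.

Weekly DD (7 × max(0, T̄ − 11.1)): 44.8, 85.4, 94.5, 23.1, 0.0, 111.3, 112.7, 112.7, 81.9, 0.0, 0.0, 73.5, 84.0.
Season total = 823.9 DD.
Complete generations = ⌊823.9 / 350⌋ = 2.

2 generations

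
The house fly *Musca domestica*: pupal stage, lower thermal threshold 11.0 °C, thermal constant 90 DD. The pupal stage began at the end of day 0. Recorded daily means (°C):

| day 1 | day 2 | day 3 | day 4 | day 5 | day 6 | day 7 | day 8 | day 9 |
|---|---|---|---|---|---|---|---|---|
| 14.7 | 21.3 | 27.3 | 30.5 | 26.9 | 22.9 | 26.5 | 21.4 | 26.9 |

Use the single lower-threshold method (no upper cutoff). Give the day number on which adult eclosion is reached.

day 7

Daily DD above 11.0 °C: 3.7, 10.3, 16.3, 19.5, 15.9, 11.9, 15.5, 10.4, 15.9.
Cumulative: 3.7, 14.0, 30.3, 49.8, 65.7, 77.6, 93.1, 103.5, 119.4.
The total first reaches 90 DD on day 7.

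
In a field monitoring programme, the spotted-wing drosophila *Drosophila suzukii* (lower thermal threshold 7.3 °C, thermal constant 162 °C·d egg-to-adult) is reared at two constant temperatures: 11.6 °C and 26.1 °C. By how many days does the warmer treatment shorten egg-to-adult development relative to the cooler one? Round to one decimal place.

At 11.6 °C: 162 / (11.6 − 7.3) = 162 / 4.3 = 37.674 d.
At 26.1 °C: 162 / (26.1 − 7.3) = 162 / 18.8 = 8.617 d.
Difference = |37.674 − 8.617| = 29.057 ≈ 29.1 days.

29.1 days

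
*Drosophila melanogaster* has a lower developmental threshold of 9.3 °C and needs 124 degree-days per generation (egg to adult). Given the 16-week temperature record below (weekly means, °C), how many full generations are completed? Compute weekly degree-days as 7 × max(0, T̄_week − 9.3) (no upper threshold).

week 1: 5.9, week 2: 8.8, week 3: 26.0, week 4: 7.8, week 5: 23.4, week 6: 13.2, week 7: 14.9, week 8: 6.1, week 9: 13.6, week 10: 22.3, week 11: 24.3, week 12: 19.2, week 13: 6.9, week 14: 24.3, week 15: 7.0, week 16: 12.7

5 generations

Weekly DD (7 × max(0, T̄ − 9.3)): 0.0, 0.0, 116.9, 0.0, 98.7, 27.3, 39.2, 0.0, 30.1, 91.0, 105.0, 69.3, 0.0, 105.0, 0.0, 23.8.
Season total = 706.3 DD.
Complete generations = ⌊706.3 / 124⌋ = 5.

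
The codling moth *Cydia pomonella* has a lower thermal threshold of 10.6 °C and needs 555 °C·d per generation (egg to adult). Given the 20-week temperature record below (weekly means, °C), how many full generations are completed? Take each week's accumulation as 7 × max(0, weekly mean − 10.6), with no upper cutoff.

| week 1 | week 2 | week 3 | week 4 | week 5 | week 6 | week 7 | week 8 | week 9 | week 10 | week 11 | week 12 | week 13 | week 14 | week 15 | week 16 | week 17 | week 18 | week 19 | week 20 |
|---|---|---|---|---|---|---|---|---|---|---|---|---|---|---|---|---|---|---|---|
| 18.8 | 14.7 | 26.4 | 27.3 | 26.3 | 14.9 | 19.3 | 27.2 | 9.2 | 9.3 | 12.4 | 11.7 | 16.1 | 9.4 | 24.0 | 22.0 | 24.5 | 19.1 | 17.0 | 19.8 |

2 generations

Weekly DD (7 × max(0, T̄ − 10.6)): 57.4, 28.7, 110.6, 116.9, 109.9, 30.1, 60.9, 116.2, 0.0, 0.0, 12.6, 7.7, 38.5, 0.0, 93.8, 79.8, 97.3, 59.5, 44.8, 64.4.
Season total = 1129.1 DD.
Complete generations = ⌊1129.1 / 555⌋ = 2.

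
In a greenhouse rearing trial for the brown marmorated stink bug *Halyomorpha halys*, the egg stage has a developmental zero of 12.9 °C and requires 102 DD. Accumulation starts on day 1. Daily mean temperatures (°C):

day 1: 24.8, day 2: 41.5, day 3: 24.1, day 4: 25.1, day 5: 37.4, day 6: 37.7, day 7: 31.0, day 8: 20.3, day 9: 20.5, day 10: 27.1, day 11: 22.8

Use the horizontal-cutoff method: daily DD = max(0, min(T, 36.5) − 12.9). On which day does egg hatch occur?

Daily DD above 12.9 °C (capped at 23.6): 11.9, 23.6, 11.2, 12.2, 23.6, 23.6, 18.1, 7.4, 7.6, 14.2, 9.9.
Cumulative: 11.9, 35.5, 46.7, 58.9, 82.5, 106.1, 124.2, 131.6, 139.2, 153.4, 163.3.
The total first reaches 102 DD on day 6.

day 6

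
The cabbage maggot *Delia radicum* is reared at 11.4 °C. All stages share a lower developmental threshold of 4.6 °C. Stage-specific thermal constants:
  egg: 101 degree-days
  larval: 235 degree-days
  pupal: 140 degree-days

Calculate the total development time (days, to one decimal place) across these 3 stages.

70.0 days

Daily accumulation at 11.4 °C = 11.4 − 4.6 = 6.8 DD/day.
Total K = 101 + 235 + 140 = 476 DD.
Total duration = 476 / 6.8 = 70.000 ≈ 70.0 days.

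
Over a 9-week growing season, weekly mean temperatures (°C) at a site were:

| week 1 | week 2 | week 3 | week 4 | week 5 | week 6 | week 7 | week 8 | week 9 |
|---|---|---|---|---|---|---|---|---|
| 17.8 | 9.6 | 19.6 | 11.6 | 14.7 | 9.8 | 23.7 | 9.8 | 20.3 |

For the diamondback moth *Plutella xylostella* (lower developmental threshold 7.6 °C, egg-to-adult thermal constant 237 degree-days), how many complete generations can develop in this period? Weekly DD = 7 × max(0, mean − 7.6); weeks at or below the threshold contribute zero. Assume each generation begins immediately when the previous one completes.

Weekly DD (7 × max(0, T̄ − 7.6)): 71.4, 14.0, 84.0, 28.0, 49.7, 15.4, 112.7, 15.4, 88.9.
Season total = 479.5 DD.
Complete generations = ⌊479.5 / 237⌋ = 2.

2 generations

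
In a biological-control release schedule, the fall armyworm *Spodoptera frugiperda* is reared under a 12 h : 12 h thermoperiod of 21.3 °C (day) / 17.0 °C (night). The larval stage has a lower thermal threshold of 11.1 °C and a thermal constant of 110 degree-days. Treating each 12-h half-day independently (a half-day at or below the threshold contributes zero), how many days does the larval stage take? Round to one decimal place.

13.7 days

Day half: max(0, 21.3 − 11.1) × 0.5 = 10.2 × 0.5 = 5.10 DD.
Night half: max(0, 17.0 − 11.1) × 0.5 = 5.9 × 0.5 = 2.95 DD.
Per 24 h: 8.05 DD/day.
Duration = 110 / 8.05 = 13.665 ≈ 13.7 days.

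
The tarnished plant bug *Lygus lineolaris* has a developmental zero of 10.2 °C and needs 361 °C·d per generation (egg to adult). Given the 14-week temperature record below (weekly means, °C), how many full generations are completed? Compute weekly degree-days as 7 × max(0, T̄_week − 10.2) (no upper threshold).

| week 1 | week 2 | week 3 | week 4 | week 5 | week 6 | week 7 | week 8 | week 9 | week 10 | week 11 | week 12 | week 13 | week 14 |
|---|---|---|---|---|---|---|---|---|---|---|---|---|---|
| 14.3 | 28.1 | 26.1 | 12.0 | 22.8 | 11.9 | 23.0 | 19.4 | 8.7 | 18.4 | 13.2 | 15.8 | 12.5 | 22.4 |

2 generations

Weekly DD (7 × max(0, T̄ − 10.2)): 28.7, 125.3, 111.3, 12.6, 88.2, 11.9, 89.6, 64.4, 0.0, 57.4, 21.0, 39.2, 16.1, 85.4.
Season total = 751.1 DD.
Complete generations = ⌊751.1 / 361⌋ = 2.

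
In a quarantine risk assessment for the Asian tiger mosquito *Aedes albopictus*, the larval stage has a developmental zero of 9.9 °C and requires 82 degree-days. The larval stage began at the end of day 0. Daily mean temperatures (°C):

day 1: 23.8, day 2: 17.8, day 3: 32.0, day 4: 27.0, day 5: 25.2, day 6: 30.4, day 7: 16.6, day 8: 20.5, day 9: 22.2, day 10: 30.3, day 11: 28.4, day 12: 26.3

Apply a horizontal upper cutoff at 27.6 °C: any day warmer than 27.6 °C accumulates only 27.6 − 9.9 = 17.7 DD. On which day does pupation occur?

day 6

Daily DD above 9.9 °C (capped at 17.7): 13.9, 7.9, 17.7, 17.1, 15.3, 17.7, 6.7, 10.6, 12.3, 17.7, 17.7, 16.4.
Cumulative: 13.9, 21.8, 39.5, 56.6, 71.9, 89.6, 96.3, 106.9, 119.2, 136.9, 154.6, 171.0.
The total first reaches 82 DD on day 6.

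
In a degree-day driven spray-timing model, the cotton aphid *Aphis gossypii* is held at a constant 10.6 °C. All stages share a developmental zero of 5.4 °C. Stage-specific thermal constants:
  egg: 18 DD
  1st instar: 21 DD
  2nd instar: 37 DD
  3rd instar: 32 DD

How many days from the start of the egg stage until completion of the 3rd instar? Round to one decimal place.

Daily accumulation at 10.6 °C = 10.6 − 5.4 = 5.2 DD/day.
Total K = 18 + 21 + 37 + 32 = 108 DD.
Total duration = 108 / 5.2 = 20.769 ≈ 20.8 days.

20.8 days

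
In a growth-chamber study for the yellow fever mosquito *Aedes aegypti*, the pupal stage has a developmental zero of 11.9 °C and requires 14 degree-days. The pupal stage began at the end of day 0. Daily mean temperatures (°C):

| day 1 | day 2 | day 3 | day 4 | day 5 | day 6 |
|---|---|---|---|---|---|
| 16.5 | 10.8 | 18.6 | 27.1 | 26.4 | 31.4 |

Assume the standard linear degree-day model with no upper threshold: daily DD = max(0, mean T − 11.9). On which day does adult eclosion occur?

Daily DD above 11.9 °C: 4.6, 0.0, 6.7, 15.2, 14.5, 19.5.
Cumulative: 4.6, 4.6, 11.3, 26.5, 41.0, 60.5.
The total first reaches 14 DD on day 4.

day 4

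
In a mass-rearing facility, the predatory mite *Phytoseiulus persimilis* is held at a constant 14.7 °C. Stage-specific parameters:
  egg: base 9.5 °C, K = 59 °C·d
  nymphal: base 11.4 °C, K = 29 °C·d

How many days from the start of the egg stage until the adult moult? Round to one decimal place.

egg: 59 / (14.7 − 9.5) = 59 / 5.2 = 11.346 d.
nymphal: 29 / (14.7 − 11.4) = 29 / 3.3 = 8.788 d.
Sum = 20.134 ≈ 20.1 days.

20.1 days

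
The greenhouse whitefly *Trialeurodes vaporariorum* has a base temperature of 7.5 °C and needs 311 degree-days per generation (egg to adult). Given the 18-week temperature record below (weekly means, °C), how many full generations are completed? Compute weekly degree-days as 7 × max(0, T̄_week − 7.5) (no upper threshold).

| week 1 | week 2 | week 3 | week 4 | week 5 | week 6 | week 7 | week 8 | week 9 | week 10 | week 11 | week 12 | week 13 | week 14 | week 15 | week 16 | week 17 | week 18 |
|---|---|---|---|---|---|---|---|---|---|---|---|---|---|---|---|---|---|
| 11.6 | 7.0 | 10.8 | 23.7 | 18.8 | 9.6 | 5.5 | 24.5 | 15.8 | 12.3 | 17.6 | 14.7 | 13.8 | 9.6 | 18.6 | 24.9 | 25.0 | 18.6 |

3 generations

Weekly DD (7 × max(0, T̄ − 7.5)): 28.7, 0.0, 23.1, 113.4, 79.1, 14.7, 0.0, 119.0, 58.1, 33.6, 70.7, 50.4, 44.1, 14.7, 77.7, 121.8, 122.5, 77.7.
Season total = 1049.3 DD.
Complete generations = ⌊1049.3 / 311⌋ = 3.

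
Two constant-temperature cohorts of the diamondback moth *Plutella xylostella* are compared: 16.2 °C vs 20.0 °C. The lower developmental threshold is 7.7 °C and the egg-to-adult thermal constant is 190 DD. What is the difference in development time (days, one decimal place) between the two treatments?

6.9 days

At 16.2 °C: 190 / (16.2 − 7.7) = 190 / 8.5 = 22.353 d.
At 20.0 °C: 190 / (20.0 − 7.7) = 190 / 12.3 = 15.447 d.
Difference = |22.353 − 15.447| = 6.906 ≈ 6.9 days.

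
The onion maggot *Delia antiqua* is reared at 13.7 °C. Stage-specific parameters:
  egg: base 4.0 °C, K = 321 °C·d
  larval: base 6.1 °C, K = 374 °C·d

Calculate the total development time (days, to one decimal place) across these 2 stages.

82.3 days

egg: 321 / (13.7 − 4.0) = 321 / 9.7 = 33.093 d.
larval: 374 / (13.7 − 6.1) = 374 / 7.6 = 49.211 d.
Sum = 82.303 ≈ 82.3 days.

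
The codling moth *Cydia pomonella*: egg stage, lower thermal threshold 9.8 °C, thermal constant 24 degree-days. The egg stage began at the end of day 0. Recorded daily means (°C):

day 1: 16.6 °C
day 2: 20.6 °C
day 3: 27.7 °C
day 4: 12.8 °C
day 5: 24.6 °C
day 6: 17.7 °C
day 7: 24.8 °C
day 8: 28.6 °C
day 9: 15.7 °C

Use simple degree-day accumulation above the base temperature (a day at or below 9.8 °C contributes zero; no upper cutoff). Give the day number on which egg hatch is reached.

Daily DD above 9.8 °C: 6.8, 10.8, 17.9, 3.0, 14.8, 7.9, 15.0, 18.8, 5.9.
Cumulative: 6.8, 17.6, 35.5, 38.5, 53.3, 61.2, 76.2, 95.0, 100.9.
The total first reaches 24 DD on day 3.

day 3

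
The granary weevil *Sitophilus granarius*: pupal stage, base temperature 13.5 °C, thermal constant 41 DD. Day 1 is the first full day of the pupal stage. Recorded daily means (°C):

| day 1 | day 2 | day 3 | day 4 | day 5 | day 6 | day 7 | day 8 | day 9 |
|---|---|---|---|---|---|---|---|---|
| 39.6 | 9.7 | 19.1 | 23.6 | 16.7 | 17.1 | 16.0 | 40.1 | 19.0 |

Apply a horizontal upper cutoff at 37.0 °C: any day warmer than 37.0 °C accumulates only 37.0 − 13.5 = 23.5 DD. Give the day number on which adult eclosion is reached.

day 5

Daily DD above 13.5 °C (capped at 23.5): 23.5, 0.0, 5.6, 10.1, 3.2, 3.6, 2.5, 23.5, 5.5.
Cumulative: 23.5, 23.5, 29.1, 39.2, 42.4, 46.0, 48.5, 72.0, 77.5.
The total first reaches 41 DD on day 5.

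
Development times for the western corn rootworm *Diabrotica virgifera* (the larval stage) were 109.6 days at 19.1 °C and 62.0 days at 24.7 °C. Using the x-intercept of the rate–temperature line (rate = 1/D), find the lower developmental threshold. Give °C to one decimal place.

11.8 °C

Under the model K = D·(T − T_b), so D₁·(T₁ − T_b) = D₂·(T₂ − T_b).
109.6·(19.1 − T_b) = 62.0·(24.7 − T_b)
T_b = (109.6·19.1 − 62.0·24.7) / (109.6 − 62.0) = 561.96 / 47.6 = 11.806 °C ≈ 11.8 °C.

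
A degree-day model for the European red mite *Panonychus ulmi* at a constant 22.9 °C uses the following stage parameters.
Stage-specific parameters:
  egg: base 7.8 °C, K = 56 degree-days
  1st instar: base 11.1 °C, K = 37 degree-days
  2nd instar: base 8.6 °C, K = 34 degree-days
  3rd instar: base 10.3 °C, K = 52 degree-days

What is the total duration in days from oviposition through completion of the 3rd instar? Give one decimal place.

13.3 days

egg: 56 / (22.9 − 7.8) = 56 / 15.1 = 3.709 d.
1st instar: 37 / (22.9 − 11.1) = 37 / 11.8 = 3.136 d.
2nd instar: 34 / (22.9 − 8.6) = 34 / 14.3 = 2.378 d.
3rd instar: 52 / (22.9 − 10.3) = 52 / 12.6 = 4.127 d.
Sum = 13.349 ≈ 13.3 days.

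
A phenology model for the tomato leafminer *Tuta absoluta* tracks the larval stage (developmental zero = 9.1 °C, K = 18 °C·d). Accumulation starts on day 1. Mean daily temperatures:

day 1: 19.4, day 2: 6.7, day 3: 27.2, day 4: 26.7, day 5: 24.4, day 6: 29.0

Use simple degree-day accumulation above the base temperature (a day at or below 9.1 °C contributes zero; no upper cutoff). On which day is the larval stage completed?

Daily DD above 9.1 °C: 10.3, 0.0, 18.1, 17.6, 15.3, 19.9.
Cumulative: 10.3, 10.3, 28.4, 46.0, 61.3, 81.2.
The total first reaches 18 DD on day 3.

day 3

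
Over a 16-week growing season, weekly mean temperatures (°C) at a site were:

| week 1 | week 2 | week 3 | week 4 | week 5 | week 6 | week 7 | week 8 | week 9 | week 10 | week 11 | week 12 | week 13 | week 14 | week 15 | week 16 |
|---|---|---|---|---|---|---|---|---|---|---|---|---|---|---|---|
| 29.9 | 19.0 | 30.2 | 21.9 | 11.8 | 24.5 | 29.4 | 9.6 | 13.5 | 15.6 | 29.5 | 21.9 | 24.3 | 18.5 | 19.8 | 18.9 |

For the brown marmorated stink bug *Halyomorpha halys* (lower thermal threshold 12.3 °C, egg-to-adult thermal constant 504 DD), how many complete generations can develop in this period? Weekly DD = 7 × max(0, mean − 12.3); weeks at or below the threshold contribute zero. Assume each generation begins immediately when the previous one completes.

Weekly DD (7 × max(0, T̄ − 12.3)): 123.2, 46.9, 125.3, 67.2, 0.0, 85.4, 119.7, 0.0, 8.4, 23.1, 120.4, 67.2, 84.0, 43.4, 52.5, 46.2.
Season total = 1012.9 DD.
Complete generations = ⌊1012.9 / 504⌋ = 2.

2 generations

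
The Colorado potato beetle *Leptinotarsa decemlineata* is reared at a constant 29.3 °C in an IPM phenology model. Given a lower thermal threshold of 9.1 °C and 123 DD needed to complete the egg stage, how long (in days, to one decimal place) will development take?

6.1 days

Daily accumulation = 29.3 − 9.1 = 20.2 DD/day.
Duration = 123 / 20.2 = 6.089 ≈ 6.1 days.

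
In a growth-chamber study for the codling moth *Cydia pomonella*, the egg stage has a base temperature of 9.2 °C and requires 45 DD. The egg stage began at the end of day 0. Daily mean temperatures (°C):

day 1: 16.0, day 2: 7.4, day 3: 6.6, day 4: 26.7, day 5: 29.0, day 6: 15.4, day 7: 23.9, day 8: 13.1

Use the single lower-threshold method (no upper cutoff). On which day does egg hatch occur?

Daily DD above 9.2 °C: 6.8, 0.0, 0.0, 17.5, 19.8, 6.2, 14.7, 3.9.
Cumulative: 6.8, 6.8, 6.8, 24.3, 44.1, 50.3, 65.0, 68.9.
The total first reaches 45 DD on day 6.

day 6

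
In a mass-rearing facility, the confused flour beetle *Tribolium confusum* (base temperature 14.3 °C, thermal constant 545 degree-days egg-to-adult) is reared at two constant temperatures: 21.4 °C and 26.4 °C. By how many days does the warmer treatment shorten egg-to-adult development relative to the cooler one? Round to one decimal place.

At 21.4 °C: 545 / (21.4 − 14.3) = 545 / 7.1 = 76.761 d.
At 26.4 °C: 545 / (26.4 − 14.3) = 545 / 12.1 = 45.041 d.
Difference = |76.761 − 45.041| = 31.719 ≈ 31.7 days.

31.7 days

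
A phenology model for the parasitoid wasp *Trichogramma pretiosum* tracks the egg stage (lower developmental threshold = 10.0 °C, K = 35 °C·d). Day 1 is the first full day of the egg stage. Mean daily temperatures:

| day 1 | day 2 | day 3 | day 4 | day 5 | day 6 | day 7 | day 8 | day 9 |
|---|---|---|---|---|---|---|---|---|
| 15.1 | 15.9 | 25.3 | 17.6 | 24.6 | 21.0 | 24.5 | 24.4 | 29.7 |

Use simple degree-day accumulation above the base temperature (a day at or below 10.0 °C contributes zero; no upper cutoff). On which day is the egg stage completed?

Daily DD above 10.0 °C: 5.1, 5.9, 15.3, 7.6, 14.6, 11.0, 14.5, 14.4, 19.7.
Cumulative: 5.1, 11.0, 26.3, 33.9, 48.5, 59.5, 74.0, 88.4, 108.1.
The total first reaches 35 DD on day 5.

day 5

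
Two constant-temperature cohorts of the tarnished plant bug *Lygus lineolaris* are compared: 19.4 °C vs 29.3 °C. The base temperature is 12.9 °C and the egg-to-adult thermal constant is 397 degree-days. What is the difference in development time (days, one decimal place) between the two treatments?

At 19.4 °C: 397 / (19.4 − 12.9) = 397 / 6.5 = 61.077 d.
At 29.3 °C: 397 / (29.3 − 12.9) = 397 / 16.4 = 24.207 d.
Difference = |61.077 − 24.207| = 36.870 ≈ 36.9 days.

36.9 days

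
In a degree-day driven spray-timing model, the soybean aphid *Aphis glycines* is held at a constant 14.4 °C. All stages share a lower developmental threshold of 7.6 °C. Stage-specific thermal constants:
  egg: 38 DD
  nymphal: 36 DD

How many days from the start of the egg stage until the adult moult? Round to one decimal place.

Daily accumulation at 14.4 °C = 14.4 − 7.6 = 6.8 DD/day.
Total K = 38 + 36 = 74 DD.
Total duration = 74 / 6.8 = 10.882 ≈ 10.9 days.

10.9 days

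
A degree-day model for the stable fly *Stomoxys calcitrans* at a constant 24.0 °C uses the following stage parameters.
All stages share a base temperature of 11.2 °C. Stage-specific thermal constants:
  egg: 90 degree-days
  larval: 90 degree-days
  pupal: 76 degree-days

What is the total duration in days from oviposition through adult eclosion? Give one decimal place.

Daily accumulation at 24.0 °C = 24.0 − 11.2 = 12.8 DD/day.
Total K = 90 + 90 + 76 = 256 DD.
Total duration = 256 / 12.8 = 20.000 ≈ 20.0 days.

20.0 days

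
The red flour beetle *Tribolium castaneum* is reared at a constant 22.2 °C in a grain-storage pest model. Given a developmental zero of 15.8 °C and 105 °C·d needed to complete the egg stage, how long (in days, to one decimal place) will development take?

16.4 days

Daily accumulation = 22.2 − 15.8 = 6.4 DD/day.
Duration = 105 / 6.4 = 16.406 ≈ 16.4 days.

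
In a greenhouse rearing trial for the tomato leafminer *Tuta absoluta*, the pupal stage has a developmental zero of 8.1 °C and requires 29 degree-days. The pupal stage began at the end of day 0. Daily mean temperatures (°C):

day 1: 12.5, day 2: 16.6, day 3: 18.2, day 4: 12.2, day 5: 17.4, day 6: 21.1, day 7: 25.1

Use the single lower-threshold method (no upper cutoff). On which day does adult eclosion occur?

day 5

Daily DD above 8.1 °C: 4.4, 8.5, 10.1, 4.1, 9.3, 13.0, 17.0.
Cumulative: 4.4, 12.9, 23.0, 27.1, 36.4, 49.4, 66.4.
The total first reaches 29 DD on day 5.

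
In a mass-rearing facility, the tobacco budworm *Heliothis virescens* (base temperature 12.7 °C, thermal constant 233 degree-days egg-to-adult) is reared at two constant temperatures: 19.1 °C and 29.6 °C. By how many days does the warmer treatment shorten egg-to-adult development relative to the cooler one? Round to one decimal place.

22.6 days

At 19.1 °C: 233 / (19.1 − 12.7) = 233 / 6.4 = 36.406 d.
At 29.6 °C: 233 / (29.6 − 12.7) = 233 / 16.9 = 13.787 d.
Difference = |36.406 − 13.787| = 22.619 ≈ 22.6 days.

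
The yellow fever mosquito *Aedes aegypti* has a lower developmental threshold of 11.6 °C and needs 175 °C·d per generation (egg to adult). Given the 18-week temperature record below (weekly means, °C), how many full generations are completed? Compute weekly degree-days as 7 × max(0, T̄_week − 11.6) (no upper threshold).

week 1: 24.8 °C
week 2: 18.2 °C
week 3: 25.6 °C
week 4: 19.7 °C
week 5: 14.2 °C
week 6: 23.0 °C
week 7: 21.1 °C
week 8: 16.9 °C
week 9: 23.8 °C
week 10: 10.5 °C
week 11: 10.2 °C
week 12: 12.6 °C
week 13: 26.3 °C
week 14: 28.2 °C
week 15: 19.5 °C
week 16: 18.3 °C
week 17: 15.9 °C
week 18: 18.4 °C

Weekly DD (7 × max(0, T̄ − 11.6)): 92.4, 46.2, 98.0, 56.7, 18.2, 79.8, 66.5, 37.1, 85.4, 0.0, 0.0, 7.0, 102.9, 116.2, 55.3, 46.9, 30.1, 47.6.
Season total = 986.3 DD.
Complete generations = ⌊986.3 / 175⌋ = 5.

5 generations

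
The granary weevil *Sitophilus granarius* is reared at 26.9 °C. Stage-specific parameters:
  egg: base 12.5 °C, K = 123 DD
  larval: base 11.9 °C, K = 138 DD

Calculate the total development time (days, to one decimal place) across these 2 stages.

egg: 123 / (26.9 − 12.5) = 123 / 14.4 = 8.542 d.
larval: 138 / (26.9 − 11.9) = 138 / 15.0 = 9.200 d.
Sum = 17.742 ≈ 17.7 days.

17.7 days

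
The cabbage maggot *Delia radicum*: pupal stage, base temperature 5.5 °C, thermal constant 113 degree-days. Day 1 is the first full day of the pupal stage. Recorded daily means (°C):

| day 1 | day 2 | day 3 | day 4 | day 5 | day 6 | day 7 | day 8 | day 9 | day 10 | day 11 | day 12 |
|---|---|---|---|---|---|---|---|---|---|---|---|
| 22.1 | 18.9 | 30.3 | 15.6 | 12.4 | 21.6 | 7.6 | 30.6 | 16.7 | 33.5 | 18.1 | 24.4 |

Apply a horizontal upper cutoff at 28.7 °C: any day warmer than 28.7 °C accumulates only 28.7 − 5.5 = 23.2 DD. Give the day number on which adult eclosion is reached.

Daily DD above 5.5 °C (capped at 23.2): 16.6, 13.4, 23.2, 10.1, 6.9, 16.1, 2.1, 23.2, 11.2, 23.2, 12.6, 18.9.
Cumulative: 16.6, 30.0, 53.2, 63.3, 70.2, 86.3, 88.4, 111.6, 122.8, 146.0, 158.6, 177.5.
The total first reaches 113 DD on day 9.

day 9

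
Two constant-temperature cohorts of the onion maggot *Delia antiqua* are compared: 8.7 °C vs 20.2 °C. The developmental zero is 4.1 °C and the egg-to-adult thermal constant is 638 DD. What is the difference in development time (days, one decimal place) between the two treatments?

99.1 days

At 8.7 °C: 638 / (8.7 − 4.1) = 638 / 4.6 = 138.696 d.
At 20.2 °C: 638 / (20.2 − 4.1) = 638 / 16.1 = 39.627 d.
Difference = |138.696 − 39.627| = 99.068 ≈ 99.1 days.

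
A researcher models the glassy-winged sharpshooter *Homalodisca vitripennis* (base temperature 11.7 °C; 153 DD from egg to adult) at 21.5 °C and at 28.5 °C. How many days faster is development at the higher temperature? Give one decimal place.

At 21.5 °C: 153 / (21.5 − 11.7) = 153 / 9.8 = 15.612 d.
At 28.5 °C: 153 / (28.5 − 11.7) = 153 / 16.8 = 9.107 d.
Difference = |15.612 − 9.107| = 6.505 ≈ 6.5 days.

6.5 days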